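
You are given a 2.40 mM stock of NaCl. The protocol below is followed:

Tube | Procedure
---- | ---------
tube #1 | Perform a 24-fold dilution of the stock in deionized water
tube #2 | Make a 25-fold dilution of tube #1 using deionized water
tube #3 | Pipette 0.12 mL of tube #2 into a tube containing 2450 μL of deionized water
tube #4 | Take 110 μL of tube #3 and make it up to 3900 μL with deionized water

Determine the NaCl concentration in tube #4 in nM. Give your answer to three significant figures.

Step 1: 24-fold → factor 24
Step 2: 25-fold → factor 25
Step 3: 0.12 mL + 2450 μL = 2.57 mL total → factor 2.57/0.12 = 21.417
Step 4: 110 μL brought to 3900 μL → factor 3900/110 = 35.455
Overall dilution factor = 24 × 25 × 21.417 × 35.455 = 4.5559 × 10^5
Final = 2.40 mM / 4.5559 × 10^5 = 5.268 × 10^-6 mM = 5.27 nM

5.27 nM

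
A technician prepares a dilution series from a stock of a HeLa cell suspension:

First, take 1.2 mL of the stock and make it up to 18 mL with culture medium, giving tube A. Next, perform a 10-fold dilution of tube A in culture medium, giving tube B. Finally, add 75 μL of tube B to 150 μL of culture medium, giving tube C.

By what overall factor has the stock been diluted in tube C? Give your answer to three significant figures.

Step 1: 1.2 mL brought to 18 mL → factor 18/1.2 = 15
Step 2: 10-fold → factor 10
Step 3: 75 μL + 150 μL = 225 μL total → factor 225/75 = 3
Overall dilution factor = 15 × 10 × 3 = 450

450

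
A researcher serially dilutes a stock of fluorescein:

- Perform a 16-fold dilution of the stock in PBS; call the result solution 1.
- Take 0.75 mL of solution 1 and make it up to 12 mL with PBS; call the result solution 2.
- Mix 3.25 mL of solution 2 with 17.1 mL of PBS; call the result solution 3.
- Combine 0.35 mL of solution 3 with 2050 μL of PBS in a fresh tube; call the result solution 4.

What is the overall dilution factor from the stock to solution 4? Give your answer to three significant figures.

1.10 × 10^4

Step 1: 16-fold → factor 16
Step 2: 0.75 mL brought to 12 mL → factor 12/0.75 = 16
Step 3: 3.25 mL + 17.1 mL = 20.35 mL total → factor 20.35/3.25 = 6.2615
Step 4: 0.35 mL + 2050 μL = 2.4 mL total → factor 2.4/0.35 = 6.8571
Overall dilution factor = 16 × 16 × 6.2615 × 6.8571 = 10992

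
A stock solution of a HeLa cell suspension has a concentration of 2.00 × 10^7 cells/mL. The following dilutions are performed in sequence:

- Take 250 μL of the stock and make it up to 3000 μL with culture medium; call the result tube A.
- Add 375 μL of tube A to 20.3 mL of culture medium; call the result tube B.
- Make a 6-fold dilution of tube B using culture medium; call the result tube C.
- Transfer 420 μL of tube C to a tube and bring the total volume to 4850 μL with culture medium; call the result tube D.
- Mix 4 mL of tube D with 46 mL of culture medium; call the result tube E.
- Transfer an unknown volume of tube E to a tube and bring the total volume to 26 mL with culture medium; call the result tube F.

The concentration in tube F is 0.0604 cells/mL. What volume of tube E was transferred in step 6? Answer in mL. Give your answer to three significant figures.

Step 1: 250 μL brought to 3000 μL → factor 3000/250 = 12
Step 2: 375 μL + 20.3 mL = 20675 μL total → factor 20675/375 = 55.133
Step 3: 6-fold → factor 6
Step 4: 420 μL brought to 4850 μL → factor 4850/420 = 11.548
Step 5: 4 mL + 46 mL = 50 mL total → factor 50/4 = 12.5
Step 6: v brought to 26 mL → factor = 26 mL/v
Product of known-step factors = 5.7299 × 10^5
Overall factor = 2.00 × 10^7 cells/mL / (0.0604 cells/mL) = 3.3113 × 10^8
Step-6 factor = 3.3113 × 10^8 / 5.7299 × 10^5 = 577.89
v = 26 mL / 577.89 = 0.0450 mL

0.0450 mL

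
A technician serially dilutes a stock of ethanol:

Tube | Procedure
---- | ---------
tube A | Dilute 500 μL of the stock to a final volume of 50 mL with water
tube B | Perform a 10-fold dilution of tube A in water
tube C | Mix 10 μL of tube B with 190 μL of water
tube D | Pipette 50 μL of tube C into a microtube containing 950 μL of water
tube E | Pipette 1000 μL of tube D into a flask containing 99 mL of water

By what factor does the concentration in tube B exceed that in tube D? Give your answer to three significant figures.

400

Step 1: 500 μL brought to 50 mL → factor 50000/500 = 100
Step 2: 10-fold → factor 10
Step 3: 10 μL + 190 μL = 200 μL total → factor 200/10 = 20
Step 4: 50 μL + 950 μL = 1000 μL total → factor 1000/50 = 20
Dilution factor to tube B = 1000; to tube D = 4 × 10^5
[tube B]/[tube D] = (factor to tube D)/(factor to tube B) = 4 × 10^5/1000 = 400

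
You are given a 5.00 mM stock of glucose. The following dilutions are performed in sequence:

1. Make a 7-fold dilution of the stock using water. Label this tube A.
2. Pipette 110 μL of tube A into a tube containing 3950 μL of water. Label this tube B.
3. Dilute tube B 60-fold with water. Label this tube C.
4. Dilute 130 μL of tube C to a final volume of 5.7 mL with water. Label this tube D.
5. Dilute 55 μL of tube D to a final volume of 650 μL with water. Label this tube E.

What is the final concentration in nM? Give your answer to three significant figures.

Step 1: 7-fold → factor 7
Step 2: 110 μL + 3950 μL = 4060 μL total → factor 4060/110 = 36.909
Step 3: 60-fold → factor 60
Step 4: 130 μL brought to 5.7 mL → factor 5700/130 = 43.846
Step 5: 55 μL brought to 650 μL → factor 650/55 = 11.818
Overall dilution factor = 7 × 36.909 × 60 × 43.846 × 11.818 = 8.0328 × 10^6
Final = 5.00 mM / 8.0328 × 10^6 = 6.225 × 10^-7 mM = 0.622 nM

0.622 nM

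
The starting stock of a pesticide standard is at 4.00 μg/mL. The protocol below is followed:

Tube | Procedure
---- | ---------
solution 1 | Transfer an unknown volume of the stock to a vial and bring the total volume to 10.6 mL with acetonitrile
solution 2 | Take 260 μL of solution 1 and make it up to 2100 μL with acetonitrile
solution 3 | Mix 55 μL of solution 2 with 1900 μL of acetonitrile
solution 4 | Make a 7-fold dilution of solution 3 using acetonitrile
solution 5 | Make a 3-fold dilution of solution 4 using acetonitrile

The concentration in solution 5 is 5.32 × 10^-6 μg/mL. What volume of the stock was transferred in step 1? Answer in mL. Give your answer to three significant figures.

Step 1: v brought to 10.6 mL → factor = 10.6 mL/v
Step 2: 260 μL brought to 2100 μL → factor 2100/260 = 8.0769
Step 3: 55 μL + 1900 μL = 1955 μL total → factor 1955/55 = 35.545
Step 4: 7-fold → factor 7
Step 5: 3-fold → factor 3
Product of known-step factors = 6029.1
Overall factor = 4.00 μg/mL / (5.32 × 10^-6 μg/mL) = 7.5188 × 10^5
Step-1 factor = 7.5188 × 10^5 / 6029.1 = 124.71
v = 10.6 mL / 124.71 = 0.0850 mL

0.0850 mL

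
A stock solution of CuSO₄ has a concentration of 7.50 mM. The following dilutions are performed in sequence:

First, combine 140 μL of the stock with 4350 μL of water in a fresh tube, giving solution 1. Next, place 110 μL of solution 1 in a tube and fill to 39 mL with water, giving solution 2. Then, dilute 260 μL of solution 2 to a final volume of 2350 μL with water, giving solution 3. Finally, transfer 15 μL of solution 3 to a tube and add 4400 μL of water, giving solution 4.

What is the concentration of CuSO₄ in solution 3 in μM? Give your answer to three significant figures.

0.0730 μM

Step 1: 140 μL + 4350 μL = 4490 μL total → factor 4490/140 = 32.071
Step 2: 110 μL brought to 39 mL → factor 39000/110 = 354.55
Step 3: 260 μL brought to 2350 μL → factor 2350/260 = 9.0385
Dilution factor through solution 3 = 32.071 × 354.55 × 9.0385 = 1.0277 × 10^5
[solution 3] = 7.50 mM / 1.0277 × 10^5 = 7.298 × 10^-5 mM = 0.0730 μM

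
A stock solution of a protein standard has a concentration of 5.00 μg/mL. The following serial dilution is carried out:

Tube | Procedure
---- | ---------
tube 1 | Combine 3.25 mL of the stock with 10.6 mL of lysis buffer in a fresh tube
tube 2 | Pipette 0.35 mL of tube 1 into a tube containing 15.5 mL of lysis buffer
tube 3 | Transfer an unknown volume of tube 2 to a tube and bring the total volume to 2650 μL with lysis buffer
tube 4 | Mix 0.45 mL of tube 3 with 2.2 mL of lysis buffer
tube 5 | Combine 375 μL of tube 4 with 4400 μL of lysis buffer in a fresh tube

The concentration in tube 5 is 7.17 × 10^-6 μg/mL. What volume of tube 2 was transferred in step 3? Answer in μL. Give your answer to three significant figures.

55.0 μL

Step 1: 3.25 mL + 10.6 mL = 13.85 mL total → factor 13.85/3.25 = 4.2615
Step 2: 0.35 mL + 15.5 mL = 15.85 mL total → factor 15.85/0.35 = 45.286
Step 3: v brought to 2650 μL → factor = 2650 μL/v
Step 4: 0.45 mL + 2.2 mL = 2.65 mL total → factor 2.65/0.45 = 5.8889
Step 5: 375 μL + 4400 μL = 4775 μL total → factor 4775/375 = 12.733
Product of known-step factors = 14471
Overall factor = 5.00 μg/mL / (7.17 × 10^-6 μg/mL) = 6.9735 × 10^5
Step-3 factor = 6.9735 × 10^5 / 14471 = 48.189
v = 2650 μL / 48.189 = 55.0 μL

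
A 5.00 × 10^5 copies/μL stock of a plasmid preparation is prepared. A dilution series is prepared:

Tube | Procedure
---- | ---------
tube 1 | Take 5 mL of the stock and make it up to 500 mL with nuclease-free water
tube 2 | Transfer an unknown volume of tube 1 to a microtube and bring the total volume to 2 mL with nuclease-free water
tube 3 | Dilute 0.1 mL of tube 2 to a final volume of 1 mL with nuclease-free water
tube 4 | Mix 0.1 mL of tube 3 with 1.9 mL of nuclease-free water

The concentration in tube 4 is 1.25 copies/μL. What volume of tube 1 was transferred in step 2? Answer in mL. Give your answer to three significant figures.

0.100 mL

Step 1: 5 mL brought to 500 mL → factor 500/5 = 100
Step 2: v brought to 2 mL → factor = 2 mL/v
Step 3: 0.1 mL brought to 1 mL → factor 1/0.1 = 10
Step 4: 0.1 mL + 1.9 mL = 2 mL total → factor 2/0.1 = 20
Product of known-step factors = 20000
Overall factor = 5.00 × 10^5 copies/μL / (1.25 copies/μL) = 4 × 10^5
Step-2 factor = 4 × 10^5 / 20000 = 20
v = 2 mL / 20 = 0.100 mL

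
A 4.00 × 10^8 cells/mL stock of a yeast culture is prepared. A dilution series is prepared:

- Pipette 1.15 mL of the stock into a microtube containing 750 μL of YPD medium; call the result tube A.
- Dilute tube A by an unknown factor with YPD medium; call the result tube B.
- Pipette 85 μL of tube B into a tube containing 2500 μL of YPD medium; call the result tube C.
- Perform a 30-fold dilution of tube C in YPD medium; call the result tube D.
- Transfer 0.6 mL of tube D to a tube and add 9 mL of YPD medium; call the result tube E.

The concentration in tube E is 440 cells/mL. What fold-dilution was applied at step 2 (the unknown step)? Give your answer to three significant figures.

37.7-fold

Step 1: 1.15 mL + 750 μL = 1.9 mL total → factor 1.9/1.15 = 1.6522
Step 2: unknown factor x
Step 3: 85 μL + 2500 μL = 2585 μL total → factor 2585/85 = 30.412
Step 4: 30-fold → factor 30
Step 5: 0.6 mL + 9 mL = 9.6 mL total → factor 9.6/0.6 = 16
Product of known-step factors = 24118
Overall factor = 4.00 × 10^8 cells/mL / (440 cells/mL) = 9.0909 × 10^5
x = 9.0909 × 10^5 / 24118 = 37.7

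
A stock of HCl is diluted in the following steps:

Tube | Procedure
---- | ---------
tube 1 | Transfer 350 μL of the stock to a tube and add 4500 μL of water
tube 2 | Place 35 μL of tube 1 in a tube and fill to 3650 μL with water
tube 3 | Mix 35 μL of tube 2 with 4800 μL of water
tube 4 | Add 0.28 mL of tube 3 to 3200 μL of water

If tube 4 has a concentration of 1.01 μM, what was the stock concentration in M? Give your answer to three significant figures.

Step 1: 350 μL + 4500 μL = 4850 μL total → factor 4850/350 = 13.857
Step 2: 35 μL brought to 3650 μL → factor 3650/35 = 104.29
Step 3: 35 μL + 4800 μL = 4835 μL total → factor 4835/35 = 138.14
Step 4: 0.28 mL + 3200 μL = 3.48 mL total → factor 3.48/0.28 = 12.429
Overall dilution factor = 13.857 × 104.29 × 138.14 × 12.429 = 2.4811 × 10^6
Stock = 1.01 μM × 2.4811 × 10^6 = 2.506 × 10^6 μM = 2.51 M

2.51 M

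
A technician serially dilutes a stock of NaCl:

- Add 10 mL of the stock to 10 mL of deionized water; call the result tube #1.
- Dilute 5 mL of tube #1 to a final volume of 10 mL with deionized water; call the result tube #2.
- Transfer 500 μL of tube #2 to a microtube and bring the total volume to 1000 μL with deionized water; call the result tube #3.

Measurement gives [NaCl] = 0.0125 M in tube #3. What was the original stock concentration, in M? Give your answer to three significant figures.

Step 1: 10 mL + 10 mL = 20 mL total → factor 20/10 = 2
Step 2: 5 mL brought to 10 mL → factor 10/5 = 2
Step 3: 500 μL brought to 1000 μL → factor 1000/500 = 2
Overall dilution factor = 2 × 2 × 2 = 8
Stock = 0.0125 M × 8 = 0.100 M

0.100 M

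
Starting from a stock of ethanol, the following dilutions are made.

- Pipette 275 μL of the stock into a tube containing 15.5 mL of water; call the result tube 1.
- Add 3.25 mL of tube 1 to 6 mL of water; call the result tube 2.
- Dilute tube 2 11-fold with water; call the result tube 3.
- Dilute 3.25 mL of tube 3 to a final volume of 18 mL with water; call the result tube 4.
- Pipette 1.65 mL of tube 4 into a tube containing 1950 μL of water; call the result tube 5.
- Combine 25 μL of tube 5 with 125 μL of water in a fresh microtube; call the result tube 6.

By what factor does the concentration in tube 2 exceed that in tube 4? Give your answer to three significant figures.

Step 1: 275 μL + 15.5 mL = 15775 μL total → factor 15775/275 = 57.364
Step 2: 3.25 mL + 6 mL = 9.25 mL total → factor 9.25/3.25 = 2.8462
Step 3: 11-fold → factor 11
Step 4: 3.25 mL brought to 18 mL → factor 18/3.25 = 5.5385
Dilution factor to tube 2 = 163.27; to tube 4 = 9946.7
[tube 2]/[tube 4] = (factor to tube 4)/(factor to tube 2) = 9946.7/163.27 = 60.9

60.9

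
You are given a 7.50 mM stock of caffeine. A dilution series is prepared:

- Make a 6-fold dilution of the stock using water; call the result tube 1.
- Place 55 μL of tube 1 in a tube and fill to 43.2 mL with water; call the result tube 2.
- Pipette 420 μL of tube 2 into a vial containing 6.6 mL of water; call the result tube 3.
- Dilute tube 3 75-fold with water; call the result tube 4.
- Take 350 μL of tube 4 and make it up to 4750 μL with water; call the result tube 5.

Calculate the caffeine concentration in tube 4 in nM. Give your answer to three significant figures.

1.27 nM

Step 1: 6-fold → factor 6
Step 2: 55 μL brought to 43.2 mL → factor 43200/55 = 785.45
Step 3: 420 μL + 6.6 mL = 7020 μL total → factor 7020/420 = 16.714
Step 4: 75-fold → factor 75
Dilution factor through tube 4 = 6 × 785.45 × 16.714 × 75 = 5.9077 × 10^6
[tube 4] = 7.50 mM / 5.9077 × 10^6 = 1.270 × 10^-6 mM = 1.27 nM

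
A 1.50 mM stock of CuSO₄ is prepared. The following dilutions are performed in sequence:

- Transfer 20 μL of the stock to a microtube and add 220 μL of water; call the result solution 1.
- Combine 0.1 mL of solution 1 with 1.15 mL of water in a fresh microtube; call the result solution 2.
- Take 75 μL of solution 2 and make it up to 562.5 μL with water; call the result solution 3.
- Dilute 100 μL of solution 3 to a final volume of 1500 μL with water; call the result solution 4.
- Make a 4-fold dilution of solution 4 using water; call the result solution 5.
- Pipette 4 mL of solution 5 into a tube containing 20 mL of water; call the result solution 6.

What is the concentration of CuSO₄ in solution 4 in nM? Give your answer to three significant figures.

88.9 nM

Step 1: 20 μL + 220 μL = 240 μL total → factor 240/20 = 12
Step 2: 0.1 mL + 1.15 mL = 1.25 mL total → factor 1.25/0.1 = 12.5
Step 3: 75 μL brought to 562.5 μL → factor 562.5/75 = 7.5
Step 4: 100 μL brought to 1500 μL → factor 1500/100 = 15
Dilution factor through solution 4 = 12 × 12.5 × 7.5 × 15 = 16875
[solution 4] = 1.50 mM / 16875 = 8.889 × 10^-5 mM = 88.9 nM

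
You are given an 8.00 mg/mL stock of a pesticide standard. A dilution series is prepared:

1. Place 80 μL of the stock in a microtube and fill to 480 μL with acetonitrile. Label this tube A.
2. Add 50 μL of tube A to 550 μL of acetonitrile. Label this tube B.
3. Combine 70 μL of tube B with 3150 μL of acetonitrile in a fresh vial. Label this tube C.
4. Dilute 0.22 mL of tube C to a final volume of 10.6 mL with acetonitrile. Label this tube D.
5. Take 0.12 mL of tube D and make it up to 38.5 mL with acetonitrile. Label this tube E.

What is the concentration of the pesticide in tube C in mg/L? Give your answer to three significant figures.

2.42 mg/L

Step 1: 80 μL brought to 480 μL → factor 480/80 = 6
Step 2: 50 μL + 550 μL = 600 μL total → factor 600/50 = 12
Step 3: 70 μL + 3150 μL = 3220 μL total → factor 3220/70 = 46
Dilution factor through tube C = 6 × 12 × 46 = 3312
[tube C] = 8.00 mg/mL / 3312 = 0.002415 mg/mL = 2.42 mg/L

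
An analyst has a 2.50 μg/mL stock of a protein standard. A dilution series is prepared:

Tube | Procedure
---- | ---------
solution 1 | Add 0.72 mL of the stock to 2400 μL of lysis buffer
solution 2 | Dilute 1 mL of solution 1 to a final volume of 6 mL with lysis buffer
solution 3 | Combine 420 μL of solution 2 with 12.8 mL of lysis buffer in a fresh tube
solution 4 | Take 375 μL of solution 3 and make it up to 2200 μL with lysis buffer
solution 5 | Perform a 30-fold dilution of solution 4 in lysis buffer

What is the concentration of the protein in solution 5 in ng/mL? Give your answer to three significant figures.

Step 1: 0.72 mL + 2400 μL = 3.12 mL total → factor 3.12/0.72 = 4.3333
Step 2: 1 mL brought to 6 mL → factor 6/1 = 6
Step 3: 420 μL + 12.8 mL = 13220 μL total → factor 13220/420 = 31.476
Step 4: 375 μL brought to 2200 μL → factor 2200/375 = 5.8667
Step 5: 30-fold → factor 30
Overall dilution factor = 4.3333 × 6 × 31.476 × 5.8667 × 30 = 1.4404 × 10^5
Final = 2.50 μg/mL / 1.4404 × 10^5 = 1.736 × 10^-5 μg/mL = 0.0174 ng/mL

0.0174 ng/mL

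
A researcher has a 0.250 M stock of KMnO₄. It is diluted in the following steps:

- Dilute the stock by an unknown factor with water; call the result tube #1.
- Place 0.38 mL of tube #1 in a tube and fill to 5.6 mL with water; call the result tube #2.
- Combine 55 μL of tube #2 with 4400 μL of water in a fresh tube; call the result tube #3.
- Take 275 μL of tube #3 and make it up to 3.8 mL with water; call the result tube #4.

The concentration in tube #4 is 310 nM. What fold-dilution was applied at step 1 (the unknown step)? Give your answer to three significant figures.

48.9-fold

Step 1: unknown factor x
Step 2: 0.38 mL brought to 5.6 mL → factor 5.6/0.38 = 14.737
Step 3: 55 μL + 4400 μL = 4455 μL total → factor 4455/55 = 81
Step 4: 275 μL brought to 3.8 mL → factor 3800/275 = 13.818
Product of known-step factors = 16495
Overall factor = 0.250 M / (310 nM) = 8.0645 × 10^5
x = 8.0645 × 10^5 / 16495 = 48.9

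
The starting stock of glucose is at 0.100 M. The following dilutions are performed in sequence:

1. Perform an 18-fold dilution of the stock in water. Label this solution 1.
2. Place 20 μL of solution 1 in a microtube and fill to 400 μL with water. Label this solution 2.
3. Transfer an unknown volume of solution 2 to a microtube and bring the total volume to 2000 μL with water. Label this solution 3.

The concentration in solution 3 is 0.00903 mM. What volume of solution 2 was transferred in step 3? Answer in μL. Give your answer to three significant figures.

65.0 μL

Step 1: 18-fold → factor 18
Step 2: 20 μL brought to 400 μL → factor 400/20 = 20
Step 3: v brought to 2000 μL → factor = 2000 μL/v
Product of known-step factors = 360
Overall factor = 0.100 M / (0.00903 mM) = 11074
Step-3 factor = 11074 / 360 = 30.762
v = 2000 μL / 30.762 = 65.0 μL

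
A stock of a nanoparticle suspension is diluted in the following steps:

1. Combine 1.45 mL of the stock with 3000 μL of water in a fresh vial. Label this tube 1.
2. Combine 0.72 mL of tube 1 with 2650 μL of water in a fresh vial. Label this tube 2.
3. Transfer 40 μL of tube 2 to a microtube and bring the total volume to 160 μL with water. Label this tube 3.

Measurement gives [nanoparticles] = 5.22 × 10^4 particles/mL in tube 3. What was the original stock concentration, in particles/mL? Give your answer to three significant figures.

Step 1: 1.45 mL + 3000 μL = 4.45 mL total → factor 4.45/1.45 = 3.069
Step 2: 0.72 mL + 2650 μL = 3.37 mL total → factor 3.37/0.72 = 4.6806
Step 3: 40 μL brought to 160 μL → factor 160/40 = 4
Overall dilution factor = 3.069 × 4.6806 × 4 = 57.458
Stock = 5.22 × 10^4 particles/mL × 57.458 = 3.00 × 10^6 particles/mL

3.00 × 10^6 particles/mL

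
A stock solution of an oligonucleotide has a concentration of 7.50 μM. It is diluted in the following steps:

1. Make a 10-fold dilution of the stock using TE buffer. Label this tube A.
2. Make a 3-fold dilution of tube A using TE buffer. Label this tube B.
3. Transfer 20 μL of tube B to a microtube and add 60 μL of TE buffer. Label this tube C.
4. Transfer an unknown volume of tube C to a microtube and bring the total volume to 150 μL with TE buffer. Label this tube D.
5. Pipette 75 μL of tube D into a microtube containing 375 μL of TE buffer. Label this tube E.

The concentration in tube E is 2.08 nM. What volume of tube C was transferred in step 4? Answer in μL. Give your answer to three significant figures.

30.0 μL

Step 1: 10-fold → factor 10
Step 2: 3-fold → factor 3
Step 3: 20 μL + 60 μL = 80 μL total → factor 80/20 = 4
Step 4: v brought to 150 μL → factor = 150 μL/v
Step 5: 75 μL + 375 μL = 450 μL total → factor 450/75 = 6
Product of known-step factors = 720
Overall factor = 7.50 μM / (2.08 nM) = 3605.8
Step-4 factor = 3605.8 / 720 = 5.008
v = 150 μL / 5.008 = 30.0 μL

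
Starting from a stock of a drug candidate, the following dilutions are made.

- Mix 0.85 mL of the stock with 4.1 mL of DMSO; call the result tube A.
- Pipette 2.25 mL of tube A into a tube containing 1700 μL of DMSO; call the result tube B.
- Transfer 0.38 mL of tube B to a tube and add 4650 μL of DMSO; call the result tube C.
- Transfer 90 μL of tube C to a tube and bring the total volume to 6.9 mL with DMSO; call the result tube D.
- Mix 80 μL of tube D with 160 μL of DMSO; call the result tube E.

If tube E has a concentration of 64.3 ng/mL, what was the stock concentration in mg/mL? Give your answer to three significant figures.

Step 1: 0.85 mL + 4.1 mL = 4.95 mL total → factor 4.95/0.85 = 5.8235
Step 2: 2.25 mL + 1700 μL = 3.95 mL total → factor 3.95/2.25 = 1.7556
Step 3: 0.38 mL + 4650 μL = 5.03 mL total → factor 5.03/0.38 = 13.237
Step 4: 90 μL brought to 6.9 mL → factor 6900/90 = 76.667
Step 5: 80 μL + 160 μL = 240 μL total → factor 240/80 = 3
Overall dilution factor = 5.8235 × 1.7556 × 13.237 × 76.667 × 3 = 31125
Stock = 64.3 ng/mL × 31125 = 2.001 × 10^6 ng/mL = 2.00 mg/mL

2.00 mg/mL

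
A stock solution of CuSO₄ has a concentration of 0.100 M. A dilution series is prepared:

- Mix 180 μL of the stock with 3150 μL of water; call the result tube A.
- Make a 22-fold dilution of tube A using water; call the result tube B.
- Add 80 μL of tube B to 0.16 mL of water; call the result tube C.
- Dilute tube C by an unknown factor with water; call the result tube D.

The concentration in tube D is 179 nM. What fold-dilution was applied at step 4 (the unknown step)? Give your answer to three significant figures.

Step 1: 180 μL + 3150 μL = 3330 μL total → factor 3330/180 = 18.5
Step 2: 22-fold → factor 22
Step 3: 80 μL + 0.16 mL = 240 μL total → factor 240/80 = 3
Step 4: unknown factor x
Product of known-step factors = 1221
Overall factor = 0.100 M / (179 nM) = 5.5866 × 10^5
x = 5.5866 × 10^5 / 1221 = 458

458-fold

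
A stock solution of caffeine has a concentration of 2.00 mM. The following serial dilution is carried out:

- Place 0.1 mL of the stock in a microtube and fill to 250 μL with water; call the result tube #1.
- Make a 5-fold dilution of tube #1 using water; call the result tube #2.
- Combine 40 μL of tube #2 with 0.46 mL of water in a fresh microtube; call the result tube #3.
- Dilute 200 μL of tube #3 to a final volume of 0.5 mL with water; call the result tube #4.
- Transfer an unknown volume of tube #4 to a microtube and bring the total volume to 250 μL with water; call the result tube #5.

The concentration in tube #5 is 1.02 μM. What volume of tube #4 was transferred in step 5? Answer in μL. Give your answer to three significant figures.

Step 1: 0.1 mL brought to 250 μL → factor 0.25/0.1 = 2.5
Step 2: 5-fold → factor 5
Step 3: 40 μL + 0.46 mL = 500 μL total → factor 500/40 = 12.5
Step 4: 200 μL brought to 0.5 mL → factor 500/200 = 2.5
Step 5: v brought to 250 μL → factor = 250 μL/v
Product of known-step factors = 390.62
Overall factor = 2.00 mM / (1.02 μM) = 1960.8
Step-5 factor = 1960.8 / 390.62 = 5.0196
v = 250 μL / 5.0196 = 49.8 μL

49.8 μL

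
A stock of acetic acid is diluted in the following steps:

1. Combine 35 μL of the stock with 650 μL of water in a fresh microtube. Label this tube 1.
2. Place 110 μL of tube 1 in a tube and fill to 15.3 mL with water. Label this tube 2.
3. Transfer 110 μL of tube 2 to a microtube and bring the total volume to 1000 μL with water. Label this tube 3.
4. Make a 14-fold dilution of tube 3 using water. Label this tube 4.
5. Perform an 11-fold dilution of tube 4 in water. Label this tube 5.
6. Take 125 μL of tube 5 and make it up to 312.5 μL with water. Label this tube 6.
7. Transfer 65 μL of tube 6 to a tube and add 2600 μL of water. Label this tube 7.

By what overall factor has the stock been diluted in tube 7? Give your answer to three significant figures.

3.91 × 10^8

Step 1: 35 μL + 650 μL = 685 μL total → factor 685/35 = 19.571
Step 2: 110 μL brought to 15.3 mL → factor 15300/110 = 139.09
Step 3: 110 μL brought to 1000 μL → factor 1000/110 = 9.0909
Step 4: 14-fold → factor 14
Step 5: 11-fold → factor 11
Step 6: 125 μL brought to 312.5 μL → factor 312.5/125 = 2.5
Step 7: 65 μL + 2600 μL = 2665 μL total → factor 2665/65 = 41
Overall dilution factor = 19.571 × 139.09 × 9.0909 × 14 × 11 × 2.5 × 41 = 3.9064 × 10^8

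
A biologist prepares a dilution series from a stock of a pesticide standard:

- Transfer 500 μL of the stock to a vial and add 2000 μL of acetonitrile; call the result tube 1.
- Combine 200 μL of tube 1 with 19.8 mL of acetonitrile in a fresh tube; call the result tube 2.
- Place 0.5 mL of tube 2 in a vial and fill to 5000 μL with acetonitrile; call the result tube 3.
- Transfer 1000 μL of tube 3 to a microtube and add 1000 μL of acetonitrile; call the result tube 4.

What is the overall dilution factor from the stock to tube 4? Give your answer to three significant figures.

Step 1: 500 μL + 2000 μL = 2500 μL total → factor 2500/500 = 5
Step 2: 200 μL + 19.8 mL = 20000 μL total → factor 20000/200 = 100
Step 3: 0.5 mL brought to 5000 μL → factor 5/0.5 = 10
Step 4: 1000 μL + 1000 μL = 2000 μL total → factor 2000/1000 = 2
Overall dilution factor = 5 × 100 × 10 × 2 = 10000

1.00 × 10^4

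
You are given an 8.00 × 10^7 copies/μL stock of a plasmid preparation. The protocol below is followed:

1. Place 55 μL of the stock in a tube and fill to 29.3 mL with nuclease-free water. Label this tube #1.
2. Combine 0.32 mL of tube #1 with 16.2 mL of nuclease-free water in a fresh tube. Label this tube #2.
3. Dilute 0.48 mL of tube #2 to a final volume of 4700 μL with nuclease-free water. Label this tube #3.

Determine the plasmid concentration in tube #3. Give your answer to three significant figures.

297 copies/μL

Step 1: 55 μL brought to 29.3 mL → factor 29300/55 = 532.73
Step 2: 0.32 mL + 16.2 mL = 16.52 mL total → factor 16.52/0.32 = 51.625
Step 3: 0.48 mL brought to 4700 μL → factor 4.7/0.48 = 9.7917
Overall dilution factor = 532.73 × 51.625 × 9.7917 = 2.6929 × 10^5
Final = 8.00 × 10^7 copies/μL / 2.6929 × 10^5 = 297 copies/μL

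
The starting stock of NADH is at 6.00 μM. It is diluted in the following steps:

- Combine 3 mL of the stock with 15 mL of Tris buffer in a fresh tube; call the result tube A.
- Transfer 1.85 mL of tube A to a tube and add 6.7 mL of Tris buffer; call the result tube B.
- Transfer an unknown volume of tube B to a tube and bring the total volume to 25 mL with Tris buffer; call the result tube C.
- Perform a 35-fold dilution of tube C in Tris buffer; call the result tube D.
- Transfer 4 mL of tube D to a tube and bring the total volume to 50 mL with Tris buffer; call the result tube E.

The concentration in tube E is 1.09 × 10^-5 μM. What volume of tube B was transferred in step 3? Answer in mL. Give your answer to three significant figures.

0.551 mL

Step 1: 3 mL + 15 mL = 18 mL total → factor 18/3 = 6
Step 2: 1.85 mL + 6.7 mL = 8.55 mL total → factor 8.55/1.85 = 4.6216
Step 3: v brought to 25 mL → factor = 25 mL/v
Step 4: 35-fold → factor 35
Step 5: 4 mL brought to 50 mL → factor 50/4 = 12.5
Product of known-step factors = 12132
Overall factor = 6.00 μM / (1.09 × 10^-5 μM) = 5.5046 × 10^5
Step-3 factor = 5.5046 × 10^5 / 12132 = 45.373
v = 25 mL / 45.373 = 0.551 mL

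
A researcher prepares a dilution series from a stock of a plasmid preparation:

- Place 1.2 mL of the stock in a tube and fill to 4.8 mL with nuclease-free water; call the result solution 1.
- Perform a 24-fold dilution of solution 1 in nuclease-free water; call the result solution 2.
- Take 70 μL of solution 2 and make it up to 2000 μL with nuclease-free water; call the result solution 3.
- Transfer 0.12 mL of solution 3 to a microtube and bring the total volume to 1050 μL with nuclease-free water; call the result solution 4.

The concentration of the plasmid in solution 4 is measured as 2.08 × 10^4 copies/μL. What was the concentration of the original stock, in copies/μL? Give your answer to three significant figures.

4.99 × 10^8 copies/μL

Step 1: 1.2 mL brought to 4.8 mL → factor 4.8/1.2 = 4
Step 2: 24-fold → factor 24
Step 3: 70 μL brought to 2000 μL → factor 2000/70 = 28.571
Step 4: 0.12 mL brought to 1050 μL → factor 1.05/0.12 = 8.75
Overall dilution factor = 4 × 24 × 28.571 × 8.75 = 24000
Stock = 2.08 × 10^4 copies/μL × 24000 = 4.99 × 10^8 copies/μL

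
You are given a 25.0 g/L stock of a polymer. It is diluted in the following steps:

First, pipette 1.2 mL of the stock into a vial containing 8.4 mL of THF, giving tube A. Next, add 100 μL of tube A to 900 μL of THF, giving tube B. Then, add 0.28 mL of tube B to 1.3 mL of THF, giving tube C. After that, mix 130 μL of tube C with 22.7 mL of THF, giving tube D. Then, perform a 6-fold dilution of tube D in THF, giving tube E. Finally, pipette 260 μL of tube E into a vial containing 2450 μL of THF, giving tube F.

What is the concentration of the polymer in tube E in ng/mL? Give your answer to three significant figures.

52.6 ng/mL

Step 1: 1.2 mL + 8.4 mL = 9.6 mL total → factor 9.6/1.2 = 8
Step 2: 100 μL + 900 μL = 1000 μL total → factor 1000/100 = 10
Step 3: 0.28 mL + 1.3 mL = 1.58 mL total → factor 1.58/0.28 = 5.6429
Step 4: 130 μL + 22.7 mL = 22830 μL total → factor 22830/130 = 175.62
Step 5: 6-fold → factor 6
Dilution factor through tube E = 8 × 10 × 5.6429 × 175.62 × 6 = 4.7567 × 10^5
[tube E] = 25.0 g/L / 4.7567 × 10^5 = 5.256 × 10^-5 g/L = 52.6 ng/mL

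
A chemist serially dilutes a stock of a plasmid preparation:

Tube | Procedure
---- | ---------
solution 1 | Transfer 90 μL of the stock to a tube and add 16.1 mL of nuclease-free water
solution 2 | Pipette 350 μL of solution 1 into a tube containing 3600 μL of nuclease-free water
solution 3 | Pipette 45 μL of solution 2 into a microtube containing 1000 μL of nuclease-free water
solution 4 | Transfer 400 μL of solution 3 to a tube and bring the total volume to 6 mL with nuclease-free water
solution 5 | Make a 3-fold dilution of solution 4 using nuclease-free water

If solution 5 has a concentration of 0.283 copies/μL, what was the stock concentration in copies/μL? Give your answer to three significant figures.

Step 1: 90 μL + 16.1 mL = 16190 μL total → factor 16190/90 = 179.89
Step 2: 350 μL + 3600 μL = 3950 μL total → factor 3950/350 = 11.286
Step 3: 45 μL + 1000 μL = 1045 μL total → factor 1045/45 = 23.222
Step 4: 400 μL brought to 6 mL → factor 6000/400 = 15
Step 5: 3-fold → factor 3
Overall dilution factor = 179.89 × 11.286 × 23.222 × 15 × 3 = 2.1215 × 10^6
Stock = 0.283 copies/μL × 2.1215 × 10^6 = 6.00 × 10^5 copies/μL

6.00 × 10^5 copies/μL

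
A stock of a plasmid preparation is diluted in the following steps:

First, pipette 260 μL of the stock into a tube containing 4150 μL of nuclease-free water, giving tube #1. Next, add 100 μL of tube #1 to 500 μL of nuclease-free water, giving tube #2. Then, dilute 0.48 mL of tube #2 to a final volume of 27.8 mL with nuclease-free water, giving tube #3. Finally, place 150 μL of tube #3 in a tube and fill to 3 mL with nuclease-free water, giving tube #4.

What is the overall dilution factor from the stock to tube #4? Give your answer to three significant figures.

1.18 × 10^5

Step 1: 260 μL + 4150 μL = 4410 μL total → factor 4410/260 = 16.962
Step 2: 100 μL + 500 μL = 600 μL total → factor 600/100 = 6
Step 3: 0.48 mL brought to 27.8 mL → factor 27.8/0.48 = 57.917
Step 4: 150 μL brought to 3 mL → factor 3000/150 = 20
Overall dilution factor = 16.962 × 6 × 57.917 × 20 = 1.1788 × 10^5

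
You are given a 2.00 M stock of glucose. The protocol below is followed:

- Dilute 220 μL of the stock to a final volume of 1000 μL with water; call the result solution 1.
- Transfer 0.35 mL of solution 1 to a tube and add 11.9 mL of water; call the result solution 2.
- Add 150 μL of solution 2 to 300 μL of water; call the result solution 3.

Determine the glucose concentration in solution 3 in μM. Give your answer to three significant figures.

Step 1: 220 μL brought to 1000 μL → factor 1000/220 = 4.5455
Step 2: 0.35 mL + 11.9 mL = 12.25 mL total → factor 12.25/0.35 = 35
Step 3: 150 μL + 300 μL = 450 μL total → factor 450/150 = 3
Overall dilution factor = 4.5455 × 35 × 3 = 477.27
Final = 2.00 M / 477.27 = 0.004190 M = 4.19 × 10^3 μM

4.19 × 10^3 μM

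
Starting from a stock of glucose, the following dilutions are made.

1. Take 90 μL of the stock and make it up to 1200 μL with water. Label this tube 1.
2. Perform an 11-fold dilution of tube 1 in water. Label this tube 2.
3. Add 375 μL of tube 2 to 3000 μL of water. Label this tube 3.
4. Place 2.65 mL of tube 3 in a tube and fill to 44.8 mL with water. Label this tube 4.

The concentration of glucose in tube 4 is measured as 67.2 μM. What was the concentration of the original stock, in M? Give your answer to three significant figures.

Step 1: 90 μL brought to 1200 μL → factor 1200/90 = 13.333
Step 2: 11-fold → factor 11
Step 3: 375 μL + 3000 μL = 3375 μL total → factor 3375/375 = 9
Step 4: 2.65 mL brought to 44.8 mL → factor 44.8/2.65 = 16.906
Overall dilution factor = 13.333 × 11 × 9 × 16.906 = 22315
Stock = 67.2 μM × 22315 = 1.500 × 10^6 μM = 1.50 M

1.50 M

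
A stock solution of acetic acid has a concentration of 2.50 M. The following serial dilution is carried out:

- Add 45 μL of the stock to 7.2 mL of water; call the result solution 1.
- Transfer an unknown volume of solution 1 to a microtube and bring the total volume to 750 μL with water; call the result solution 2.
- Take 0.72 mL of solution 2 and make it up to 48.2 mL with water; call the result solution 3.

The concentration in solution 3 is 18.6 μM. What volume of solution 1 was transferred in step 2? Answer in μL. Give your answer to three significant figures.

60.1 μL

Step 1: 45 μL + 7.2 mL = 7245 μL total → factor 7245/45 = 161
Step 2: v brought to 750 μL → factor = 750 μL/v
Step 3: 0.72 mL brought to 48.2 mL → factor 48.2/0.72 = 66.944
Product of known-step factors = 10778
Overall factor = 2.50 M / (18.6 μM) = 1.3441 × 10^5
Step-2 factor = 1.3441 × 10^5 / 10778 = 12.471
v = 750 μL / 12.471 = 60.1 μL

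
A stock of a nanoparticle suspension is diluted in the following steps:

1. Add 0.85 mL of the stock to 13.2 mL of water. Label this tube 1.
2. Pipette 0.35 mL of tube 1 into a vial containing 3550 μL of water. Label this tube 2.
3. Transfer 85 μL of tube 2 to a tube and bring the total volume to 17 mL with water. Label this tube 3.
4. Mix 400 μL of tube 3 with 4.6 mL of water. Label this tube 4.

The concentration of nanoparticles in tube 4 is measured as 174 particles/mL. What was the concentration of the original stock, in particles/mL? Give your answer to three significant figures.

8.01 × 10^7 particles/mL

Step 1: 0.85 mL + 13.2 mL = 14.05 mL total → factor 14.05/0.85 = 16.529
Step 2: 0.35 mL + 3550 μL = 3.9 mL total → factor 3.9/0.35 = 11.143
Step 3: 85 μL brought to 17 mL → factor 17000/85 = 200
Step 4: 400 μL + 4.6 mL = 5000 μL total → factor 5000/400 = 12.5
Overall dilution factor = 16.529 × 11.143 × 200 × 12.5 = 4.6046 × 10^5
Stock = 174 particles/mL × 4.6046 × 10^5 = 8.01 × 10^7 particles/mL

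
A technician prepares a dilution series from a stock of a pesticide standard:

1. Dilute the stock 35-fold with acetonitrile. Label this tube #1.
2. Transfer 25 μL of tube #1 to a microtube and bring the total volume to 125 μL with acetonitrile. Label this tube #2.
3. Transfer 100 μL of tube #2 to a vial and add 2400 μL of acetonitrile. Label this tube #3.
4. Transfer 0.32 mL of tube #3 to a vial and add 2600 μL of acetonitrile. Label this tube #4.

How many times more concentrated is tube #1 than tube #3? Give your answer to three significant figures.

Step 1: 35-fold → factor 35
Step 2: 25 μL brought to 125 μL → factor 125/25 = 5
Step 3: 100 μL + 2400 μL = 2500 μL total → factor 2500/100 = 25
Dilution factor to tube #1 = 35; to tube #3 = 4375
[tube #1]/[tube #3] = (factor to tube #3)/(factor to tube #1) = 4375/35 = 125

125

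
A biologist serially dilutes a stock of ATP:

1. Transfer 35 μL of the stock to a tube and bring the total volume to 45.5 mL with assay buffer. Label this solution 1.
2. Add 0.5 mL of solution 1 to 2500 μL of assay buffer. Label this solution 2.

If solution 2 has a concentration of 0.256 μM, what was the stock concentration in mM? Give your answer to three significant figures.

2.00 mM

Step 1: 35 μL brought to 45.5 mL → factor 45500/35 = 1300
Step 2: 0.5 mL + 2500 μL = 3 mL total → factor 3/0.5 = 6
Overall dilution factor = 1300 × 6 = 7800
Stock = 0.256 μM × 7800 = 1997 μM = 2.00 mM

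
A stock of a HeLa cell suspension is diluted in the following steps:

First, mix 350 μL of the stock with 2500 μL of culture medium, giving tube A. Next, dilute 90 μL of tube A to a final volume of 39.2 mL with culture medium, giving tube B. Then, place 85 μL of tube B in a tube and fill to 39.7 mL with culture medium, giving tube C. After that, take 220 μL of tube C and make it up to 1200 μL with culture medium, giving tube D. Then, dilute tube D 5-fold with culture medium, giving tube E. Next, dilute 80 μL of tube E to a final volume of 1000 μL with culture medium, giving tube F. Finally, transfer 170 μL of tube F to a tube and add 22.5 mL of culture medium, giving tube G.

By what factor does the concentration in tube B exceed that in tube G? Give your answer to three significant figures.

Step 1: 350 μL + 2500 μL = 2850 μL total → factor 2850/350 = 8.1429
Step 2: 90 μL brought to 39.2 mL → factor 39200/90 = 435.56
Step 3: 85 μL brought to 39.7 mL → factor 39700/85 = 467.06
Step 4: 220 μL brought to 1200 μL → factor 1200/220 = 5.4545
Step 5: 5-fold → factor 5
Step 6: 80 μL brought to 1000 μL → factor 1000/80 = 12.5
Step 7: 170 μL + 22.5 mL = 22670 μL total → factor 22670/170 = 133.35
Dilution factor to tube B = 3546.7; to tube G = 7.5307 × 10^10
[tube B]/[tube G] = (factor to tube G)/(factor to tube B) = 7.5307 × 10^10/3546.7 = 2.12 × 10^7

2.12 × 10^7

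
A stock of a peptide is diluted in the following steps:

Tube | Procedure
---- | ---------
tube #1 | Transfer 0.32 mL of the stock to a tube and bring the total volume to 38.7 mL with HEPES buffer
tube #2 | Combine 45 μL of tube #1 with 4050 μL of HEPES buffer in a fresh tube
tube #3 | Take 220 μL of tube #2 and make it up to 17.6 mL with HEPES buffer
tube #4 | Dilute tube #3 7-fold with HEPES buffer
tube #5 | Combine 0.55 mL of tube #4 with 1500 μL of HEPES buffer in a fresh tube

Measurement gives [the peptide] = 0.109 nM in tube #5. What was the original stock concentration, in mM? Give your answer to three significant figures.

2.50 mM

Step 1: 0.32 mL brought to 38.7 mL → factor 38.7/0.32 = 120.94
Step 2: 45 μL + 4050 μL = 4095 μL total → factor 4095/45 = 91
Step 3: 220 μL brought to 17.6 mL → factor 17600/220 = 80
Step 4: 7-fold → factor 7
Step 5: 0.55 mL + 1500 μL = 2.05 mL total → factor 2.05/0.55 = 3.7273
Overall dilution factor = 120.94 × 91 × 80 × 7 × 3.7273 = 2.2971 × 10^7
Stock = 0.109 nM × 2.2971 × 10^7 = 2.504 × 10^6 nM = 2.50 mM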